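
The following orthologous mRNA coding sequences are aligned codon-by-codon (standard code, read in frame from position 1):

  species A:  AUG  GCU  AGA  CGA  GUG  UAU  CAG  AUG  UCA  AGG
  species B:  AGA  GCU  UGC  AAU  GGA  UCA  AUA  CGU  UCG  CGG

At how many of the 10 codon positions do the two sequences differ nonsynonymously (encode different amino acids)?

7

Codon 1: AUG Met / AGA Arg — nonsynonymous.
Codon 2: GCU Ala / GCU Ala — identical.
Codon 3: AGA Arg / UGC Cys — nonsynonymous.
Codon 4: CGA Arg / AAU Asn — nonsynonymous.
Codon 5: GUG Val / GGA Gly — nonsynonymous.
Codon 6: UAU Tyr / UCA Ser — nonsynonymous.
Codon 7: CAG Gln / AUA Ile — nonsynonymous.
Codon 8: AUG Met / CGU Arg — nonsynonymous.
Codon 9: UCA Ser / UCG Ser — synonymous.
Codon 10: AGG Arg / CGG Arg — synonymous.
Nonsynonymous differences: 7.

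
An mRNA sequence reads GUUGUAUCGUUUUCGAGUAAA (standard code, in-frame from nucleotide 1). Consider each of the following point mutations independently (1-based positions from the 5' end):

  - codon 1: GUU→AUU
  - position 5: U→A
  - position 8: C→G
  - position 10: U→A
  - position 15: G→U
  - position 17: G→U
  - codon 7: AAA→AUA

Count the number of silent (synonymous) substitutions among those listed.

1

Codon 1: GUU (Val) → AUU (Ile) — missense.
Codon 2: GUA (Val) → GAA (Glu) — missense.
Codon 3: UCG (Ser) → UGG (Trp) — missense.
Codon 4: UUU (Phe) → AUU (Ile) — missense.
Codon 5: UCG (Ser) → UCU (Ser) — synonymous.
Codon 6: AGU (Ser) → AUU (Ile) — missense.
Codon 7: AAA (Lys) → AUA (Ile) — missense.
Synonymous: 1 of 7.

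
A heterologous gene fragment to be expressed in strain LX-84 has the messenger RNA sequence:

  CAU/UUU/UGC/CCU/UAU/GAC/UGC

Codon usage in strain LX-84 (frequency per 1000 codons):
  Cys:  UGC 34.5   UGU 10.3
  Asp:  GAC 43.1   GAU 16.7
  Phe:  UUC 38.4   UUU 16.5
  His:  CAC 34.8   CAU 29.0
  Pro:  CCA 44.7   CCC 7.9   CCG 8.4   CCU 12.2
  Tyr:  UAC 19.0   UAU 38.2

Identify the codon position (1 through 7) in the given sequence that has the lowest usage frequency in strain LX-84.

4

Codon 1 CAU (His): 29.0 per 1000.
Codon 2 UUU (Phe): 16.5 per 1000.
Codon 3 UGC (Cys): 34.5 per 1000.
Codon 4 CCU (Pro): 12.2 per 1000.
Codon 5 UAU (Tyr): 38.2 per 1000.
Codon 6 GAC (Asp): 43.1 per 1000.
Codon 7 UGC (Cys): 34.5 per 1000.
Lowest frequency is 12.2 at codon 4.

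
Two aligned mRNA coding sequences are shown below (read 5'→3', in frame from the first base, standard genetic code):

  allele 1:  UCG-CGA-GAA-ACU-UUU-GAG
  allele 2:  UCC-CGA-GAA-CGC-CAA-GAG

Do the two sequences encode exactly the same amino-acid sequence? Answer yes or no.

Codon 1: UCG Ser / UCC Ser — synonymous.
Codon 2: CGA Arg / CGA Arg — identical.
Codon 3: GAA Glu / GAA Glu — identical.
Codon 4: ACU Thr / CGC Arg — nonsynonymous.
Codon 5: UUU Phe / CAA Gln — nonsynonymous.
Codon 6: GAG Glu / GAG Glu — identical.
Nonsynonymous differences: 2 → different protein.

no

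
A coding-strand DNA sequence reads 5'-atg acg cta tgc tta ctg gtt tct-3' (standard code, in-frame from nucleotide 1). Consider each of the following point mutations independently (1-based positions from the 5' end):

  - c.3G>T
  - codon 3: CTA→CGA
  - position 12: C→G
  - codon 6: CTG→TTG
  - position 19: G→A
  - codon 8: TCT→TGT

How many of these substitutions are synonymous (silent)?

Codon 1: ATG (Met) → ATT (Ile) — missense.
Codon 3: CTA (Leu) → CGA (Arg) — missense.
Codon 4: TGC (Cys) → TGG (Trp) — missense.
Codon 6: CTG (Leu) → TTG (Leu) — synonymous.
Codon 7: GTT (Val) → ATT (Ile) — missense.
Codon 8: TCT (Ser) → TGT (Cys) — missense.
Synonymous: 1 of 6.

1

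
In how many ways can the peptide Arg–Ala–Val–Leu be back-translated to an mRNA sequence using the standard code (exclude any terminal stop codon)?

Arg: 6 codons.
Ala: 4 codons.
Val: 4 codons.
Leu: 6 codons.
6 × 4 × 4 × 6 = 576.

576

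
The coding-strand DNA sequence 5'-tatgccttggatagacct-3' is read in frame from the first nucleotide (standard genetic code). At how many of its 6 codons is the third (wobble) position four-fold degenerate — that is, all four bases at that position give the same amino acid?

Codon 1 TAT (Tyr): third position 2-fold.
Codon 2 GCC (Ala): third position 4-fold.
Codon 3 TTG (Leu): third position 2-fold.
Codon 4 GAT (Asp): third position 2-fold.
Codon 5 AGA (Arg): third position 2-fold.
Codon 6 CCT (Pro): third position 4-fold.
Four-fold degenerate third positions: 2.

2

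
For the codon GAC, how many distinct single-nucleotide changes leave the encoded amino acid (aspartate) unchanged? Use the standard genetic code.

1

Position 1: none → 0 synonymous.
Position 2: none → 0 synonymous.
Position 3: GAT → 1 synonymous.
Total: 0 + 0 + 1 = 1.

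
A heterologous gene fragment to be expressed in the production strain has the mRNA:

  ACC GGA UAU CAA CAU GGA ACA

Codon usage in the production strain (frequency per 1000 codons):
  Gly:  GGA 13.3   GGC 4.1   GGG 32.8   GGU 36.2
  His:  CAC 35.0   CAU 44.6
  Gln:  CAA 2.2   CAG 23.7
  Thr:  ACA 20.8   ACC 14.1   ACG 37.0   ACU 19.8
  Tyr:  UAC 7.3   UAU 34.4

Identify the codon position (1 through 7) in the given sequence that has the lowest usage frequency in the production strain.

4

Codon 1 ACC (Thr): 14.1 per 1000.
Codon 2 GGA (Gly): 13.3 per 1000.
Codon 3 UAU (Tyr): 34.4 per 1000.
Codon 4 CAA (Gln): 2.2 per 1000.
Codon 5 CAU (His): 44.6 per 1000.
Codon 6 GGA (Gly): 13.3 per 1000.
Codon 7 ACA (Thr): 20.8 per 1000.
Lowest frequency is 2.2 at codon 4.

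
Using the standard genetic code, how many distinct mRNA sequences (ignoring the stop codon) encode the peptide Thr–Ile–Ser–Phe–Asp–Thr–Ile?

3456

Thr: 4 codons.
Ile: 3 codons.
Ser: 6 codons.
Phe: 2 codons.
Asp: 2 codons.
Thr: 4 codons.
Ile: 3 codons.
4 × 3 × 6 × 2 × 2 × 4 × 3 = 3456.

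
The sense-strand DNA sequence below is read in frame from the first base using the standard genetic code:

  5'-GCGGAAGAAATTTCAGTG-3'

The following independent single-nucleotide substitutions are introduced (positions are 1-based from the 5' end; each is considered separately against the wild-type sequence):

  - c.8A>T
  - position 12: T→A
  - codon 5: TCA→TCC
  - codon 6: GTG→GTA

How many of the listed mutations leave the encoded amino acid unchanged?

Codon 3: GAA (Glu) → GTA (Val) — missense.
Codon 4: ATT (Ile) → ATA (Ile) — synonymous.
Codon 5: TCA (Ser) → TCC (Ser) — synonymous.
Codon 6: GTG (Val) → GTA (Val) — synonymous.
Synonymous: 3 of 4.

3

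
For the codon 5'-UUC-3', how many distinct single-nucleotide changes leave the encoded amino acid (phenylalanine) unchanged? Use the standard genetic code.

1

Position 1: none → 0 synonymous.
Position 2: none → 0 synonymous.
Position 3: UUU → 1 synonymous.
Total: 0 + 0 + 1 = 1.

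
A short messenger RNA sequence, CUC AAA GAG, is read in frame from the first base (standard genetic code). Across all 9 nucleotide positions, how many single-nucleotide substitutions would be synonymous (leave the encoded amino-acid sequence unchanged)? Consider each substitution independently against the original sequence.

5

Codon 1 (CUC, Leu): 3 synonymous substitutions.
Codon 2 (AAA, Lys): 1 synonymous substitution.
Codon 3 (GAG, Glu): 1 synonymous substitution.
Total: 3 + 1 + 1 = 5.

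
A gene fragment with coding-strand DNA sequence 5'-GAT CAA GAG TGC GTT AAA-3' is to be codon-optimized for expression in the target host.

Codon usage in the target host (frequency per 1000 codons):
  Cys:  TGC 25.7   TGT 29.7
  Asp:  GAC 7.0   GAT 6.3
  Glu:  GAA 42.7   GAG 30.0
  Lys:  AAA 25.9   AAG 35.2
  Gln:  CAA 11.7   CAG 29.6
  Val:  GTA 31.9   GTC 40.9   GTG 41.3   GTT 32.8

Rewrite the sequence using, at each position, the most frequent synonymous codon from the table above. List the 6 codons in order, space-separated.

GAC CAG GAA TGT GTG AAG

Codon 1 (Asp): best is GAC at 7.0.
Codon 2 (Gln): best is CAG at 29.6.
Codon 3 (Glu): best is GAA at 42.7.
Codon 4 (Cys): best is TGT at 29.7.
Codon 5 (Val): best is GTG at 41.3.
Codon 6 (Lys): best is AAG at 35.2.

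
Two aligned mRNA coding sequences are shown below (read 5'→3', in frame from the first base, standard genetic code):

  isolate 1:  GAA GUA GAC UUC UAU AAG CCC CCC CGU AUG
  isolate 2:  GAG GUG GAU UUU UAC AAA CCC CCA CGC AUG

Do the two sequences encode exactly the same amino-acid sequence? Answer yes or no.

Codon 1: GAA Glu / GAG Glu — synonymous.
Codon 2: GUA Val / GUG Val — synonymous.
Codon 3: GAC Asp / GAU Asp — synonymous.
Codon 4: UUC Phe / UUU Phe — synonymous.
Codon 5: UAU Tyr / UAC Tyr — synonymous.
Codon 6: AAG Lys / AAA Lys — synonymous.
Codon 7: CCC Pro / CCC Pro — identical.
Codon 8: CCC Pro / CCA Pro — synonymous.
Codon 9: CGU Arg / CGC Arg — synonymous.
Codon 10: AUG Met / AUG Met — identical.
Nonsynonymous differences: 0 → same protein.

yes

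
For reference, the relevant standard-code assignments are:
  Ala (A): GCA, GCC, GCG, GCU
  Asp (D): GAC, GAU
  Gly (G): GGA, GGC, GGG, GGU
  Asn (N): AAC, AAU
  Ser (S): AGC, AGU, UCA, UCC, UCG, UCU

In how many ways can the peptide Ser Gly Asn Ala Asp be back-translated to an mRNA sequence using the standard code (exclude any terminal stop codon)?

384

Ser: 6 codons.
Gly: 4 codons.
Asn: 2 codons.
Ala: 4 codons.
Asp: 2 codons.
6 × 4 × 2 × 4 × 2 = 384.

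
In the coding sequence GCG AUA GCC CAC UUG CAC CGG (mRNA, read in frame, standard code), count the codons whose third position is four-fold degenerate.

3

Codon 1 GCG (Ala): third position 4-fold.
Codon 2 AUA (Ile): third position 3-fold.
Codon 3 GCC (Ala): third position 4-fold.
Codon 4 CAC (His): third position 2-fold.
Codon 5 UUG (Leu): third position 2-fold.
Codon 6 CAC (His): third position 2-fold.
Codon 7 CGG (Arg): third position 4-fold.
Four-fold degenerate third positions: 3.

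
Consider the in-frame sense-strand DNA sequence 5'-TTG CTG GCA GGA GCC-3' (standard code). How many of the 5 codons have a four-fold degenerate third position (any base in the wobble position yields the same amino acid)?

4

Codon 1 TTG (Leu): third position 2-fold.
Codon 2 CTG (Leu): third position 4-fold.
Codon 3 GCA (Ala): third position 4-fold.
Codon 4 GGA (Gly): third position 4-fold.
Codon 5 GCC (Ala): third position 4-fold.
Four-fold degenerate third positions: 4.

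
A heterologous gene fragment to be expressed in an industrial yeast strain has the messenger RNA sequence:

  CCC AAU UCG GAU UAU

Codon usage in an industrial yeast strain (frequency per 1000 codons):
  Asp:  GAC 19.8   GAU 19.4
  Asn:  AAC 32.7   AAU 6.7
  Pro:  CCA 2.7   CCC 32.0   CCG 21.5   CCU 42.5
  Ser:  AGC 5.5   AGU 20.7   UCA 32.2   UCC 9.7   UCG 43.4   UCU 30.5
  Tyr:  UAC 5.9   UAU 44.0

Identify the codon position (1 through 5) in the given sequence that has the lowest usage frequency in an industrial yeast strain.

Codon 1 CCC (Pro): 32.0 per 1000.
Codon 2 AAU (Asn): 6.7 per 1000.
Codon 3 UCG (Ser): 43.4 per 1000.
Codon 4 GAU (Asp): 19.4 per 1000.
Codon 5 UAU (Tyr): 44.0 per 1000.
Lowest frequency is 6.7 at codon 2.

2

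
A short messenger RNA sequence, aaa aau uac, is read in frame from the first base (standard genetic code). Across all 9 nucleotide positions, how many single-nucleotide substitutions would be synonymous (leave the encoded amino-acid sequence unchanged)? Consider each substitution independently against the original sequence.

Codon 1 (AAA, Lys): 1 synonymous substitution.
Codon 2 (AAU, Asn): 1 synonymous substitution.
Codon 3 (UAC, Tyr): 1 synonymous substitution.
Total: 1 + 1 + 1 = 3.

3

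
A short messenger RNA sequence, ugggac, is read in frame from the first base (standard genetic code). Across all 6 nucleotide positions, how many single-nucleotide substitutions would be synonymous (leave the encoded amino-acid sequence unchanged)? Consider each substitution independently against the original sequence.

1

Codon 1 (UGG, Trp): 0 synonymous substitutions.
Codon 2 (GAC, Asp): 1 synonymous substitution.
Total: 0 + 1 = 1.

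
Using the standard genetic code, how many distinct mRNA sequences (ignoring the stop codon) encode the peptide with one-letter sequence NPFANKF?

512

Asn: 2 codons.
Pro: 4 codons.
Phe: 2 codons.
Ala: 4 codons.
Asn: 2 codons.
Lys: 2 codons.
Phe: 2 codons.
2 × 4 × 2 × 4 × 2 × 2 × 2 = 512.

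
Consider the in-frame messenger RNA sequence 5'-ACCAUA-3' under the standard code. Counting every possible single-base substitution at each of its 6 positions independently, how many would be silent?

Codon 1 (ACC, Thr): 3 synonymous substitutions.
Codon 2 (AUA, Ile): 2 synonymous substitutions.
Total: 3 + 2 = 5.

5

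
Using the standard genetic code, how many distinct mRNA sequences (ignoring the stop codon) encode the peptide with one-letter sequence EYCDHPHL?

Glu: 2 codons.
Tyr: 2 codons.
Cys: 2 codons.
Asp: 2 codons.
His: 2 codons.
Pro: 4 codons.
His: 2 codons.
Leu: 6 codons.
2 × 2 × 2 × 2 × 2 × 4 × 2 × 6 = 1536.

1536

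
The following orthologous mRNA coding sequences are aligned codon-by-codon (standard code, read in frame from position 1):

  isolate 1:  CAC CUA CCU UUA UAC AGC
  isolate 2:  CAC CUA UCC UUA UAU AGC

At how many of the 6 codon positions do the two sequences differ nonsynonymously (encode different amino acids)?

Codon 1: CAC His / CAC His — identical.
Codon 2: CUA Leu / CUA Leu — identical.
Codon 3: CCU Pro / UCC Ser — nonsynonymous.
Codon 4: UUA Leu / UUA Leu — identical.
Codon 5: UAC Tyr / UAU Tyr — synonymous.
Codon 6: AGC Ser / AGC Ser — identical.
Nonsynonymous differences: 1.

1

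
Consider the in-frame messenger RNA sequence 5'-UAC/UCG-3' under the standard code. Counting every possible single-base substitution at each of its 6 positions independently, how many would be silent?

Codon 1 (UAC, Tyr): 1 synonymous substitution.
Codon 2 (UCG, Ser): 3 synonymous substitutions.
Total: 1 + 3 = 4.

4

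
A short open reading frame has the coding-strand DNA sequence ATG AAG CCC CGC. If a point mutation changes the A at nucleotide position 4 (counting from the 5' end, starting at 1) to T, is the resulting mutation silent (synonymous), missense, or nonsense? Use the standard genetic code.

nonsense

Position 4 falls in codon 2: AAG → Lys.
After the substitution the codon is TAG → Stop.
The new codon is a stop codon, so this is a nonsense mutation.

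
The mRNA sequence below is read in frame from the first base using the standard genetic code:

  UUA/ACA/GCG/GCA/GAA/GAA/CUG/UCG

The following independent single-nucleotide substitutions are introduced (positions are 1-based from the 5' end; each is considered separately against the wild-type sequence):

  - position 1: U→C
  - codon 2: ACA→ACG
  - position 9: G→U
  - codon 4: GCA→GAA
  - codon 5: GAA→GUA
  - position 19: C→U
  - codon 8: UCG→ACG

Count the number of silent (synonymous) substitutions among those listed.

Codon 1: UUA (Leu) → CUA (Leu) — synonymous.
Codon 2: ACA (Thr) → ACG (Thr) — synonymous.
Codon 3: GCG (Ala) → GCU (Ala) — synonymous.
Codon 4: GCA (Ala) → GAA (Glu) — missense.
Codon 5: GAA (Glu) → GUA (Val) — missense.
Codon 7: CUG (Leu) → UUG (Leu) — synonymous.
Codon 8: UCG (Ser) → ACG (Thr) — missense.
Synonymous: 4 of 7.

4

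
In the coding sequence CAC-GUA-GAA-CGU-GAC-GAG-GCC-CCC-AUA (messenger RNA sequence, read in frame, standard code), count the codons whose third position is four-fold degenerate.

Codon 1 CAC (His): third position 2-fold.
Codon 2 GUA (Val): third position 4-fold.
Codon 3 GAA (Glu): third position 2-fold.
Codon 4 CGU (Arg): third position 4-fold.
Codon 5 GAC (Asp): third position 2-fold.
Codon 6 GAG (Glu): third position 2-fold.
Codon 7 GCC (Ala): third position 4-fold.
Codon 8 CCC (Pro): third position 4-fold.
Codon 9 AUA (Ile): third position 3-fold.
Four-fold degenerate third positions: 4.

4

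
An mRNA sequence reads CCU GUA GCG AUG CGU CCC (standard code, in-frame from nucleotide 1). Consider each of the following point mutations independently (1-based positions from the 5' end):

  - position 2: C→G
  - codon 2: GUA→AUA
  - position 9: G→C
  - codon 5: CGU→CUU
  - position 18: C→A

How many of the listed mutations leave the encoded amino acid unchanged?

2

Codon 1: CCU (Pro) → CGU (Arg) — missense.
Codon 2: GUA (Val) → AUA (Ile) — missense.
Codon 3: GCG (Ala) → GCC (Ala) — synonymous.
Codon 5: CGU (Arg) → CUU (Leu) — missense.
Codon 6: CCC (Pro) → CCA (Pro) — synonymous.
Synonymous: 2 of 5.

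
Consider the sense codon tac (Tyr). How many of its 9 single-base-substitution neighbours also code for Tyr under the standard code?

1

Position 1: none → 0 synonymous.
Position 2: none → 0 synonymous.
Position 3: TAT → 1 synonymous.
Total: 0 + 0 + 1 = 1.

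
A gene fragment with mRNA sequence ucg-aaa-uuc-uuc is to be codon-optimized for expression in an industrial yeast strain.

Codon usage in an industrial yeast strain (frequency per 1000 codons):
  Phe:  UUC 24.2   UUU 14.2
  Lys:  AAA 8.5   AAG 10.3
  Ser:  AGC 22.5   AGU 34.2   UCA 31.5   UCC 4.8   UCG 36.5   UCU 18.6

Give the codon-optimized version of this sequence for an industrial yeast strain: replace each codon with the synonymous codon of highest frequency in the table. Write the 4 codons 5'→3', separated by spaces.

UCG AAG UUC UUC

Codon 1 (Ser): best is UCG at 36.5.
Codon 2 (Lys): best is AAG at 10.3.
Codon 3 (Phe): best is UUC at 24.2.
Codon 4 (Phe): best is UUC at 24.2.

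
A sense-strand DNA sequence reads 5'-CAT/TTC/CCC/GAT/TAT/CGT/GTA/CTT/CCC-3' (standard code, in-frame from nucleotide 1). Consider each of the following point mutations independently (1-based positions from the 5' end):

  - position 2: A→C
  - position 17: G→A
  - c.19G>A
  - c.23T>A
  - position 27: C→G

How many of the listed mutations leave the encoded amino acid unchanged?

Codon 1: CAT (His) → CCT (Pro) — missense.
Codon 6: CGT (Arg) → CAT (His) — missense.
Codon 7: GTA (Val) → ATA (Ile) — missense.
Codon 8: CTT (Leu) → CAT (His) — missense.
Codon 9: CCC (Pro) → CCG (Pro) — synonymous.
Synonymous: 1 of 5.

1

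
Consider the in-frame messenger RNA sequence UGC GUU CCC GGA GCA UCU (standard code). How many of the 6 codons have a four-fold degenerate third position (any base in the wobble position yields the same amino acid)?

Codon 1 UGC (Cys): third position 2-fold.
Codon 2 GUU (Val): third position 4-fold.
Codon 3 CCC (Pro): third position 4-fold.
Codon 4 GGA (Gly): third position 4-fold.
Codon 5 GCA (Ala): third position 4-fold.
Codon 6 UCU (Ser): third position 4-fold.
Four-fold degenerate third positions: 5.

5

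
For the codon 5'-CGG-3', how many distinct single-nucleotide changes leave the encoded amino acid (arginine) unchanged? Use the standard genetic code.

4

Position 1: AGG → 1 synonymous.
Position 2: none → 0 synonymous.
Position 3: CGT, CGC, CGA → 3 synonymous.
Total: 1 + 0 + 3 = 4.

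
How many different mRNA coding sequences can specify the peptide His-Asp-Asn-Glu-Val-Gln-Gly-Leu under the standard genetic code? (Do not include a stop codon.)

3072

His: 2 codons.
Asp: 2 codons.
Asn: 2 codons.
Glu: 2 codons.
Val: 4 codons.
Gln: 2 codons.
Gly: 4 codons.
Leu: 6 codons.
2 × 2 × 2 × 2 × 4 × 2 × 4 × 6 = 3072.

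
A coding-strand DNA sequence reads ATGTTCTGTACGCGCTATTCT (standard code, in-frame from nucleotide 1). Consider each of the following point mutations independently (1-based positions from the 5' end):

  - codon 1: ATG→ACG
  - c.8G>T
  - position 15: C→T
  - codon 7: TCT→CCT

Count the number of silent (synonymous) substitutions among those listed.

1

Codon 1: ATG (Met) → ACG (Thr) — missense.
Codon 3: TGT (Cys) → TTT (Phe) — missense.
Codon 5: CGC (Arg) → CGT (Arg) — synonymous.
Codon 7: TCT (Ser) → CCT (Pro) — missense.
Synonymous: 1 of 4.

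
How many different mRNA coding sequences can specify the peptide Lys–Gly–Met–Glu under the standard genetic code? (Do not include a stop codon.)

16

Lys: 2 codons.
Gly: 4 codons.
Met: 1 codon.
Glu: 2 codons.
2 × 4 × 1 × 2 = 16.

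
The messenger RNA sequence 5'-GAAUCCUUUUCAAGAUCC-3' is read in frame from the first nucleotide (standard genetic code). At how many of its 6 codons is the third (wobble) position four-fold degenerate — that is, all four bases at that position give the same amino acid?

Codon 1 GAA (Glu): third position 2-fold.
Codon 2 UCC (Ser): third position 4-fold.
Codon 3 UUU (Phe): third position 2-fold.
Codon 4 UCA (Ser): third position 4-fold.
Codon 5 AGA (Arg): third position 2-fold.
Codon 6 UCC (Ser): third position 4-fold.
Four-fold degenerate third positions: 3.

3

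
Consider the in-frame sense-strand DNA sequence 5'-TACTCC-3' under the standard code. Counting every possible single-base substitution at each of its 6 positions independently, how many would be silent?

4

Codon 1 (TAC, Tyr): 1 synonymous substitution.
Codon 2 (TCC, Ser): 3 synonymous substitutions.
Total: 1 + 3 = 4.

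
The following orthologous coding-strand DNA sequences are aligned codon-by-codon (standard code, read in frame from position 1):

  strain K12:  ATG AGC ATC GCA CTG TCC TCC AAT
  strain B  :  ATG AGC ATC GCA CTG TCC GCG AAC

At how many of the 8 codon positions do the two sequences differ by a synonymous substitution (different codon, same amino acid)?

1

Codon 1: ATG Met / ATG Met — identical.
Codon 2: AGC Ser / AGC Ser — identical.
Codon 3: ATC Ile / ATC Ile — identical.
Codon 4: GCA Ala / GCA Ala — identical.
Codon 5: CTG Leu / CTG Leu — identical.
Codon 6: TCC Ser / TCC Ser — identical.
Codon 7: TCC Ser / GCG Ala — nonsynonymous.
Codon 8: AAT Asn / AAC Asn — synonymous.
Synonymous differences: 1.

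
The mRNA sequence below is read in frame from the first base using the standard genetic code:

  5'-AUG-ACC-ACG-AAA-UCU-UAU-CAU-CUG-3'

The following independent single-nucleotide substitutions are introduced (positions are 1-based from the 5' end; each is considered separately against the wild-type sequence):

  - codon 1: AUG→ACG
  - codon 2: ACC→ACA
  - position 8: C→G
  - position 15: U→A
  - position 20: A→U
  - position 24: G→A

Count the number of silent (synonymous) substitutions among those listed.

Codon 1: AUG (Met) → ACG (Thr) — missense.
Codon 2: ACC (Thr) → ACA (Thr) — synonymous.
Codon 3: ACG (Thr) → AGG (Arg) — missense.
Codon 5: UCU (Ser) → UCA (Ser) — synonymous.
Codon 7: CAU (His) → CUU (Leu) — missense.
Codon 8: CUG (Leu) → CUA (Leu) — synonymous.
Synonymous: 3 of 6.

3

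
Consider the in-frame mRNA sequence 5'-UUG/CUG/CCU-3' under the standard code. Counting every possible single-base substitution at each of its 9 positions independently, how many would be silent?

Codon 1 (UUG, Leu): 2 synonymous substitutions.
Codon 2 (CUG, Leu): 4 synonymous substitutions.
Codon 3 (CCU, Pro): 3 synonymous substitutions.
Total: 2 + 4 + 3 = 9.

9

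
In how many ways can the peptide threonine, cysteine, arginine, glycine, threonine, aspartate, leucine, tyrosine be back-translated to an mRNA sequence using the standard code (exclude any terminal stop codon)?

18432

Thr: 4 codons.
Cys: 2 codons.
Arg: 6 codons.
Gly: 4 codons.
Thr: 4 codons.
Asp: 2 codons.
Leu: 6 codons.
Tyr: 2 codons.
4 × 2 × 6 × 4 × 4 × 2 × 6 × 2 = 18432.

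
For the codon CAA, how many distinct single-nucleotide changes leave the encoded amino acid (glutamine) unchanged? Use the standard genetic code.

Position 1: none → 0 synonymous.
Position 2: none → 0 synonymous.
Position 3: CAG → 1 synonymous.
Total: 0 + 0 + 1 = 1.

1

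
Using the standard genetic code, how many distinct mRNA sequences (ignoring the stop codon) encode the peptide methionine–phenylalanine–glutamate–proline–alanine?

64

Met: 1 codon.
Phe: 2 codons.
Glu: 2 codons.
Pro: 4 codons.
Ala: 4 codons.
1 × 2 × 2 × 4 × 4 = 64.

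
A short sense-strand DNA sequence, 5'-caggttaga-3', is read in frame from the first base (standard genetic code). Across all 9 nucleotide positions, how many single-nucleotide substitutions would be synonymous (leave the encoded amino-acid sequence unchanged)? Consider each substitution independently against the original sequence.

Codon 1 (CAG, Gln): 1 synonymous substitution.
Codon 2 (GTT, Val): 3 synonymous substitutions.
Codon 3 (AGA, Arg): 2 synonymous substitutions.
Total: 1 + 3 + 2 = 6.

6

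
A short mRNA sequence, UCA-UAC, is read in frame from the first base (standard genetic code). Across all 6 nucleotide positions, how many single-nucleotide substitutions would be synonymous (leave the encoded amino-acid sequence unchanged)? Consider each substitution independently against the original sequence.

4

Codon 1 (UCA, Ser): 3 synonymous substitutions.
Codon 2 (UAC, Tyr): 1 synonymous substitution.
Total: 3 + 1 = 4.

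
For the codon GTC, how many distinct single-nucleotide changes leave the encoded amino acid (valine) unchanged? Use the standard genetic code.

Position 1: none → 0 synonymous.
Position 2: none → 0 synonymous.
Position 3: GTT, GTA, GTG → 3 synonymous.
Total: 0 + 0 + 3 = 3.

3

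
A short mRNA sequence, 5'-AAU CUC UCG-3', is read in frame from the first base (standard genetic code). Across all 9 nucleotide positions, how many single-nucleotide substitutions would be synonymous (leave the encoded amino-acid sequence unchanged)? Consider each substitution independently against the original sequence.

7

Codon 1 (AAU, Asn): 1 synonymous substitution.
Codon 2 (CUC, Leu): 3 synonymous substitutions.
Codon 3 (UCG, Ser): 3 synonymous substitutions.
Total: 1 + 3 + 3 = 7.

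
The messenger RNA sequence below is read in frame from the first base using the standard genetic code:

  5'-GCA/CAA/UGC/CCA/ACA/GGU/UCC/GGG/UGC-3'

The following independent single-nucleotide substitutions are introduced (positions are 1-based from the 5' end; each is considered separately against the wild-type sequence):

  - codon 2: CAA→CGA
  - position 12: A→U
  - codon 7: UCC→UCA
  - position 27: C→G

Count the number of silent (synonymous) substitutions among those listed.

2

Codon 2: CAA (Gln) → CGA (Arg) — missense.
Codon 4: CCA (Pro) → CCU (Pro) — synonymous.
Codon 7: UCC (Ser) → UCA (Ser) — synonymous.
Codon 9: UGC (Cys) → UGG (Trp) — missense.
Synonymous: 2 of 4.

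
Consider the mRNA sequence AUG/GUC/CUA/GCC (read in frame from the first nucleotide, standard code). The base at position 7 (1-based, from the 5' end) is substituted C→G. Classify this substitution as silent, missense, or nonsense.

Position 7 falls in codon 3: CUA → Leu.
After the substitution the codon is GUA → Val.
Leu ≠ Val, so this is a missense mutation.

missense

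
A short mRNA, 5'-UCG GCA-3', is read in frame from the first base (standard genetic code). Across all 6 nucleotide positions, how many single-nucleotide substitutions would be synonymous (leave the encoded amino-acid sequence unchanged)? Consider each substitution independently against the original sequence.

6

Codon 1 (UCG, Ser): 3 synonymous substitutions.
Codon 2 (GCA, Ala): 3 synonymous substitutions.
Total: 3 + 3 = 6.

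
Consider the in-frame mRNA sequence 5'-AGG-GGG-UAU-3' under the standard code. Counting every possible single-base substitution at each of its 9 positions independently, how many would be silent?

6

Codon 1 (AGG, Arg): 2 synonymous substitutions.
Codon 2 (GGG, Gly): 3 synonymous substitutions.
Codon 3 (UAU, Tyr): 1 synonymous substitution.
Total: 2 + 3 + 1 = 6.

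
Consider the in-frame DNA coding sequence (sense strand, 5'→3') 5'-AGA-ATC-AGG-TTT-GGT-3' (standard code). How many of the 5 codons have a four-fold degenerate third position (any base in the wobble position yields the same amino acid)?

1

Codon 1 AGA (Arg): third position 2-fold.
Codon 2 ATC (Ile): third position 3-fold.
Codon 3 AGG (Arg): third position 2-fold.
Codon 4 TTT (Phe): third position 2-fold.
Codon 5 GGT (Gly): third position 4-fold.
Four-fold degenerate third positions: 1.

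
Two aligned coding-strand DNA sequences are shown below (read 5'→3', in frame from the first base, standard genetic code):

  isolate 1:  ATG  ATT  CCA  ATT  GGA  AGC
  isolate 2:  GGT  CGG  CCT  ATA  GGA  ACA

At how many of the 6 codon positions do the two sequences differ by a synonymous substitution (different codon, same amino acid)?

2

Codon 1: ATG Met / GGT Gly — nonsynonymous.
Codon 2: ATT Ile / CGG Arg — nonsynonymous.
Codon 3: CCA Pro / CCT Pro — synonymous.
Codon 4: ATT Ile / ATA Ile — synonymous.
Codon 5: GGA Gly / GGA Gly — identical.
Codon 6: AGC Ser / ACA Thr — nonsynonymous.
Synonymous differences: 2.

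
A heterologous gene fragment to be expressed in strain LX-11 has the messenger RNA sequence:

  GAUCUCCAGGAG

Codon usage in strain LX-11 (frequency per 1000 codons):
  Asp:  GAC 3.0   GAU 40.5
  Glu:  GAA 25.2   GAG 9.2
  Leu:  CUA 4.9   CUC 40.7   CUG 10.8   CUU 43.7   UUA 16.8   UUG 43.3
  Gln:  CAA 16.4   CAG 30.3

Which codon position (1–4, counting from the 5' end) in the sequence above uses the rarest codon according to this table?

Codon 1 GAU (Asp): 40.5 per 1000.
Codon 2 CUC (Leu): 40.7 per 1000.
Codon 3 CAG (Gln): 30.3 per 1000.
Codon 4 GAG (Glu): 9.2 per 1000.
Lowest frequency is 9.2 at codon 4.

4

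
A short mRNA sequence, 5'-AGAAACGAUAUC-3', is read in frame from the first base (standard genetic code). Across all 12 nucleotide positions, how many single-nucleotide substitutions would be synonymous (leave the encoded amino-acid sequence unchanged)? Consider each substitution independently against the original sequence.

Codon 1 (AGA, Arg): 2 synonymous substitutions.
Codon 2 (AAC, Asn): 1 synonymous substitution.
Codon 3 (GAU, Asp): 1 synonymous substitution.
Codon 4 (AUC, Ile): 2 synonymous substitutions.
Total: 2 + 1 + 1 + 2 = 6.

6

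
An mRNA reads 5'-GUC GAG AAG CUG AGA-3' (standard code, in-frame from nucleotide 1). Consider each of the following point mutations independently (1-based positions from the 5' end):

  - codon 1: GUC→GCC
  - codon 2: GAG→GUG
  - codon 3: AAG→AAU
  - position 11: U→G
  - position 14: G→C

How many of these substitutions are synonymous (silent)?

Codon 1: GUC (Val) → GCC (Ala) — missense.
Codon 2: GAG (Glu) → GUG (Val) — missense.
Codon 3: AAG (Lys) → AAU (Asn) — missense.
Codon 4: CUG (Leu) → CGG (Arg) — missense.
Codon 5: AGA (Arg) → ACA (Thr) — missense.
Synonymous: 0 of 5.

0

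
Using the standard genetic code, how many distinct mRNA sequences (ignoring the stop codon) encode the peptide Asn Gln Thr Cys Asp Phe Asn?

256

Asn: 2 codons.
Gln: 2 codons.
Thr: 4 codons.
Cys: 2 codons.
Asp: 2 codons.
Phe: 2 codons.
Asn: 2 codons.
2 × 2 × 4 × 2 × 2 × 2 × 2 = 256.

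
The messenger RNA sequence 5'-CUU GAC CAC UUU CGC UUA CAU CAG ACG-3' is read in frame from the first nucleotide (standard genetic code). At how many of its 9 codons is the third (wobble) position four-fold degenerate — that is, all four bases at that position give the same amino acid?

Codon 1 CUU (Leu): third position 4-fold.
Codon 2 GAC (Asp): third position 2-fold.
Codon 3 CAC (His): third position 2-fold.
Codon 4 UUU (Phe): third position 2-fold.
Codon 5 CGC (Arg): third position 4-fold.
Codon 6 UUA (Leu): third position 2-fold.
Codon 7 CAU (His): third position 2-fold.
Codon 8 CAG (Gln): third position 2-fold.
Codon 9 ACG (Thr): third position 4-fold.
Four-fold degenerate third positions: 3.

3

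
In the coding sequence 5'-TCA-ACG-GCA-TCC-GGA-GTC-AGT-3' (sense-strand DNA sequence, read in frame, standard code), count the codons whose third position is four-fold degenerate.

6

Codon 1 TCA (Ser): third position 4-fold.
Codon 2 ACG (Thr): third position 4-fold.
Codon 3 GCA (Ala): third position 4-fold.
Codon 4 TCC (Ser): third position 4-fold.
Codon 5 GGA (Gly): third position 4-fold.
Codon 6 GTC (Val): third position 4-fold.
Codon 7 AGT (Ser): third position 2-fold.
Four-fold degenerate third positions: 6.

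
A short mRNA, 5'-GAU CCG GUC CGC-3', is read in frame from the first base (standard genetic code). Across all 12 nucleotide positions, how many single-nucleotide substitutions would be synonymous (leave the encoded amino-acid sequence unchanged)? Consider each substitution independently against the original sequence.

Codon 1 (GAU, Asp): 1 synonymous substitution.
Codon 2 (CCG, Pro): 3 synonymous substitutions.
Codon 3 (GUC, Val): 3 synonymous substitutions.
Codon 4 (CGC, Arg): 3 synonymous substitutions.
Total: 1 + 3 + 3 + 3 = 10.

10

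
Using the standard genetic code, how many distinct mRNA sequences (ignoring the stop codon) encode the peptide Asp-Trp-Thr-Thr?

32

Asp: 2 codons.
Trp: 1 codon.
Thr: 4 codons.
Thr: 4 codons.
2 × 1 × 4 × 4 = 32.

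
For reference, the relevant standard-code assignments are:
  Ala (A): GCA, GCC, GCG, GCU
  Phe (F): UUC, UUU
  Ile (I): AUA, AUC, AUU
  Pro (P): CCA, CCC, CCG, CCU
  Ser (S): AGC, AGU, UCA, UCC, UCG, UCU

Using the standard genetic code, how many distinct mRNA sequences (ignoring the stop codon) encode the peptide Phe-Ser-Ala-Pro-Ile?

Phe: 2 codons.
Ser: 6 codons.
Ala: 4 codons.
Pro: 4 codons.
Ile: 3 codons.
2 × 6 × 4 × 4 × 3 = 576.

576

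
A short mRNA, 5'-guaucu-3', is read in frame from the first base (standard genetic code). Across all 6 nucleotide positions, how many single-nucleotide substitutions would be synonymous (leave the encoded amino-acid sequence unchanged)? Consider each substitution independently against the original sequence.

6

Codon 1 (GUA, Val): 3 synonymous substitutions.
Codon 2 (UCU, Ser): 3 synonymous substitutions.
Total: 3 + 3 = 6.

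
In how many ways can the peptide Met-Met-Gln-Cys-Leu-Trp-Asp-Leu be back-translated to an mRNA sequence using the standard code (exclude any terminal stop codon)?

288

Met: 1 codon.
Met: 1 codon.
Gln: 2 codons.
Cys: 2 codons.
Leu: 6 codons.
Trp: 1 codon.
Asp: 2 codons.
Leu: 6 codons.
1 × 1 × 2 × 2 × 6 × 1 × 2 × 6 = 288.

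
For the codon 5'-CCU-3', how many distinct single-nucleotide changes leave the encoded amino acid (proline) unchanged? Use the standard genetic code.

Position 1: none → 0 synonymous.
Position 2: none → 0 synonymous.
Position 3: CCC, CCA, CCG → 3 synonymous.
Total: 0 + 0 + 3 = 3.

3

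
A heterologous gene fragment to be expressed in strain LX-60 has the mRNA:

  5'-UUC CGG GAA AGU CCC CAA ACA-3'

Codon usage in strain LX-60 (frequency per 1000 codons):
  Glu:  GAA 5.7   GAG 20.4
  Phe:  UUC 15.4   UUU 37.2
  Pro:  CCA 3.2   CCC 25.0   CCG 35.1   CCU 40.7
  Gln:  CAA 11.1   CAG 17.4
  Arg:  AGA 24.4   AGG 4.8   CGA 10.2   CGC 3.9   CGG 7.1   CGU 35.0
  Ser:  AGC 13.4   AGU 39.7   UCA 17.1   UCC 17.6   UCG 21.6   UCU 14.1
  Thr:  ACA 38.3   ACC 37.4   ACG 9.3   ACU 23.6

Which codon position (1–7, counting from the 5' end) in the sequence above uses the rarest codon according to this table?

Codon 1 UUC (Phe): 15.4 per 1000.
Codon 2 CGG (Arg): 7.1 per 1000.
Codon 3 GAA (Glu): 5.7 per 1000.
Codon 4 AGU (Ser): 39.7 per 1000.
Codon 5 CCC (Pro): 25.0 per 1000.
Codon 6 CAA (Gln): 11.1 per 1000.
Codon 7 ACA (Thr): 38.3 per 1000.
Lowest frequency is 5.7 at codon 3.

3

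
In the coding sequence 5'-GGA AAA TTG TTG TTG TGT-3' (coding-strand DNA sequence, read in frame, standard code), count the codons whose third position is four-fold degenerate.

Codon 1 GGA (Gly): third position 4-fold.
Codon 2 AAA (Lys): third position 2-fold.
Codon 3 TTG (Leu): third position 2-fold.
Codon 4 TTG (Leu): third position 2-fold.
Codon 5 TTG (Leu): third position 2-fold.
Codon 6 TGT (Cys): third position 2-fold.
Four-fold degenerate third positions: 1.

1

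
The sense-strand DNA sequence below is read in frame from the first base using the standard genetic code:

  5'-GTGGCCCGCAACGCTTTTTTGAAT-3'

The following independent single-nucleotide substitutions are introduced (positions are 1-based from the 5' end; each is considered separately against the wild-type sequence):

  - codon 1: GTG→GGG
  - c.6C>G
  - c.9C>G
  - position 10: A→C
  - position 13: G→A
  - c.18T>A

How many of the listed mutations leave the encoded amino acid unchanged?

2

Codon 1: GTG (Val) → GGG (Gly) — missense.
Codon 2: GCC (Ala) → GCG (Ala) — synonymous.
Codon 3: CGC (Arg) → CGG (Arg) — synonymous.
Codon 4: AAC (Asn) → CAC (His) — missense.
Codon 5: GCT (Ala) → ACT (Thr) — missense.
Codon 6: TTT (Phe) → TTA (Leu) — missense.
Synonymous: 2 of 6.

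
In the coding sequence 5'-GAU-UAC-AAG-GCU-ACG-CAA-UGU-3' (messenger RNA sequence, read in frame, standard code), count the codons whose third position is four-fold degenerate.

Codon 1 GAU (Asp): third position 2-fold.
Codon 2 UAC (Tyr): third position 2-fold.
Codon 3 AAG (Lys): third position 2-fold.
Codon 4 GCU (Ala): third position 4-fold.
Codon 5 ACG (Thr): third position 4-fold.
Codon 6 CAA (Gln): third position 2-fold.
Codon 7 UGU (Cys): third position 2-fold.
Four-fold degenerate third positions: 2.

2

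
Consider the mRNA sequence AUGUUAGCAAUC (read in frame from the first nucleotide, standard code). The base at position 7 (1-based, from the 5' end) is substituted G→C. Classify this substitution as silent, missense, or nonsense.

missense

Position 7 falls in codon 3: GCA → Ala.
After the substitution the codon is CCA → Pro.
Ala ≠ Pro, so this is a missense mutation.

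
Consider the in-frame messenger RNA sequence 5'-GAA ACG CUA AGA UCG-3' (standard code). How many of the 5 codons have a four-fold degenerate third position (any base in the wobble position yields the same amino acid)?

3

Codon 1 GAA (Glu): third position 2-fold.
Codon 2 ACG (Thr): third position 4-fold.
Codon 3 CUA (Leu): third position 4-fold.
Codon 4 AGA (Arg): third position 2-fold.
Codon 5 UCG (Ser): third position 4-fold.
Four-fold degenerate third positions: 3.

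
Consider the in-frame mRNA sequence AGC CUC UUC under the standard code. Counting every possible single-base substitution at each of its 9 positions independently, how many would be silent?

Codon 1 (AGC, Ser): 1 synonymous substitution.
Codon 2 (CUC, Leu): 3 synonymous substitutions.
Codon 3 (UUC, Phe): 1 synonymous substitution.
Total: 1 + 3 + 1 = 5.

5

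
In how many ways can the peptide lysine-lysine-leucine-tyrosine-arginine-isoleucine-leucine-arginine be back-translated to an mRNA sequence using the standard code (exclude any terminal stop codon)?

31104

Lys: 2 codons.
Lys: 2 codons.
Leu: 6 codons.
Tyr: 2 codons.
Arg: 6 codons.
Ile: 3 codons.
Leu: 6 codons.
Arg: 6 codons.
2 × 2 × 6 × 2 × 6 × 3 × 6 × 6 = 31104.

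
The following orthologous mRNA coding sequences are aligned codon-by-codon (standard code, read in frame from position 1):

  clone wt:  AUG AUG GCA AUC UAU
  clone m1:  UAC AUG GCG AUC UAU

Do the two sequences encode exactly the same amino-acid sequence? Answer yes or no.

Codon 1: AUG Met / UAC Tyr — nonsynonymous.
Codon 2: AUG Met / AUG Met — identical.
Codon 3: GCA Ala / GCG Ala — synonymous.
Codon 4: AUC Ile / AUC Ile — identical.
Codon 5: UAU Tyr / UAU Tyr — identical.
Nonsynonymous differences: 1 → different protein.

no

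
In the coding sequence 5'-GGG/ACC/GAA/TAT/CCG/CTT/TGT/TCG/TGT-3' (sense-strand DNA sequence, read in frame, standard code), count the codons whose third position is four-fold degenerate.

Codon 1 GGG (Gly): third position 4-fold.
Codon 2 ACC (Thr): third position 4-fold.
Codon 3 GAA (Glu): third position 2-fold.
Codon 4 TAT (Tyr): third position 2-fold.
Codon 5 CCG (Pro): third position 4-fold.
Codon 6 CTT (Leu): third position 4-fold.
Codon 7 TGT (Cys): third position 2-fold.
Codon 8 TCG (Ser): third position 4-fold.
Codon 9 TGT (Cys): third position 2-fold.
Four-fold degenerate third positions: 5.

5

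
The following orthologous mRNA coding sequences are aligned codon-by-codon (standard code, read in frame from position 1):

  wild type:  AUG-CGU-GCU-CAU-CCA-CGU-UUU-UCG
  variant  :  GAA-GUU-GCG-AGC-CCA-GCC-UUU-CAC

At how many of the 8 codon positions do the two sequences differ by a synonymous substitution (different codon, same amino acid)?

1

Codon 1: AUG Met / GAA Glu — nonsynonymous.
Codon 2: CGU Arg / GUU Val — nonsynonymous.
Codon 3: GCU Ala / GCG Ala — synonymous.
Codon 4: CAU His / AGC Ser — nonsynonymous.
Codon 5: CCA Pro / CCA Pro — identical.
Codon 6: CGU Arg / GCC Ala — nonsynonymous.
Codon 7: UUU Phe / UUU Phe — identical.
Codon 8: UCG Ser / CAC His — nonsynonymous.
Synonymous differences: 1.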